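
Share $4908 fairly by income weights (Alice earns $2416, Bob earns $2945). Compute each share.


Total income = 2416 + 2945 = $5361
Alice: $4908 × 2416/5361 = $2211.85
Bob: $4908 × 2945/5361 = $2696.15
= Alice: $2211.85, Bob: $2696.15

Alice: $2211.85, Bob: $2696.15


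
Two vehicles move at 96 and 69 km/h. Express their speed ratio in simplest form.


Ratio = 96:69
GCD = 3
Simplified = 32:23
Time ratio (same distance) = 23:32
Speed ratio = 32:23

32:23


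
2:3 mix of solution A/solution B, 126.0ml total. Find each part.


Total parts = 2 + 3 = 5
solution A: 126.0 × 2/5 = 50.4ml
solution B: 126.0 × 3/5 = 75.6ml
= 50.4ml and 75.6ml

50.4ml and 75.6ml


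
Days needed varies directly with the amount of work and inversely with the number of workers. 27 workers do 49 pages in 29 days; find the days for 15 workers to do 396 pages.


Days ∝ work / workers, so d₂ = d₁ × (m₁/m₂) × (w₂/w₁)
Workers factor (inverse): 27/15 = 1.8000
Work factor (direct): 396/49 ≈ 8.0816
d₂ = 29 × 27/15 × 396/49 = (29 × 27 × 396) / (15 × 49) = 310068/735
≈ 421.86 days

421.86 days


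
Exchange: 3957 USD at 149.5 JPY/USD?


Amount × rate = 3957 × 149.5
= 591571.50 JPY

591571.50 JPY


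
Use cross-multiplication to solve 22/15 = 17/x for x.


Cross multiply: 22 × x = 15 × 17
22x = 255
x = 255 / 22
= 11.59

11.59


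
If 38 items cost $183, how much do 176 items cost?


Direct proportion: y/x = constant
k = 183/38 ≈ 4.8158
y₂ = k × 176 = 183 × 176 / 38 = 32208/38
≈ 847.58

847.58


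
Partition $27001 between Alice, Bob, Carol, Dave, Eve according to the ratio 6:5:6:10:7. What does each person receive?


Total parts = 6 + 5 + 6 + 10 + 7 = 34
Alice: 27001 × 6/34 = 4764.88
Bob: 27001 × 5/34 = 3970.74
Carol: 27001 × 6/34 = 4764.88
Dave: 27001 × 10/34 = 7941.47
Eve: 27001 × 7/34 = 5559.03
= Alice: $4764.88, Bob: $3970.74, Carol: $4764.88, Dave: $7941.47, Eve: $5559.03

Alice: $4764.88, Bob: $3970.74, Carol: $4764.88, Dave: $7941.47, Eve: $5559.03


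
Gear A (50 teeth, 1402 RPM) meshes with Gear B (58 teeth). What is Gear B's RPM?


Gear ratio = 50:58 = 25:29
RPM_B = RPM_A × (teeth_A / teeth_B)
= 1402 × (50/58)
= 1208.6 RPM

1208.6 RPM


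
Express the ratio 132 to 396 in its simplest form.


GCD(132, 396) = 132
132/132 : 396/132
= 1:3

1:3


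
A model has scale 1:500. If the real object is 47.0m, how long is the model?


Model size = real / scale
= 47.0 / 500
= 0.0940 m

0.0940 m


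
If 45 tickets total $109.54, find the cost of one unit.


Unit rate = total / quantity
= 109.54 / 45
= $2.43 per unit

$2.43 per unit


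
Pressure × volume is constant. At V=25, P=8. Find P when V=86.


Inverse proportion: x × y = constant
k = 25 × 8 = 200
y₂ = k / 86 = 200 / 86
= 2.33

2.33


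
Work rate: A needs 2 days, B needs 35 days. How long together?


Rate of A = 1/2 per day
Rate of B = 1/35 per day
Combined rate = 1/2 + 1/35 = 37/70 ≈ 0.5286 per day
Days = 1 / combined rate = 70/37
≈ 1.89 days

1.89 days


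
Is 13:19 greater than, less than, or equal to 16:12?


13/19 = 0.6842
16/12 = 1.3333
0.6842 < 1.3333, so 13:19 is less
= less than

less than


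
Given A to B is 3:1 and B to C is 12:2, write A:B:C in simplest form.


Match B: multiply A:B by 12 → 36:12
Multiply B:C by 1 → 12:2
Combined: 36:12:2
GCD = 2
= 18:6:1

18:6:1


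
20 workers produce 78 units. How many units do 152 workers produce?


Direct proportion: y/x = constant
k = 78/20 = 3.9000
y₂ = k × 152 = 78 × 152 / 20 = 11856/20
= 592.80

592.80


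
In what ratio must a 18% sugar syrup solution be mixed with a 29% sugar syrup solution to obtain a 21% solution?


Let x parts of 18% mix with y parts of 29%.
18x + 29y = 21(x + y)
18x + 29y = 21x + 21y
x(18 - 21) = y(21 - 29)
x/y = (29 - 21)/(21 - 18) = 8/3
Simplify: 8:3
= 8:3

8:3


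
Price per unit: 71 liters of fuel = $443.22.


Unit rate = total / quantity
= 443.22 / 71
= $6.24 per unit

$6.24 per unit


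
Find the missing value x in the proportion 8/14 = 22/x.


Cross multiply: 8 × x = 14 × 22
8x = 308
x = 308 / 8
= 38.50

38.50


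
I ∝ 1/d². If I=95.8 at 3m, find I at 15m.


I₁d₁² = I₂d₂²
I₂ = I₁ × (d₁/d₂)²
= 95.8 × (3/15)²
= 95.8 × 9/225
= 862.2/225
= 3.8320

3.8320


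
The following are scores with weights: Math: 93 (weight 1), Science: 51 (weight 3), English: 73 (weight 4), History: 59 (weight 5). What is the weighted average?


Numerator = 93×1 + 51×3 + 73×4 + 59×5
= 93 + 153 + 292 + 295
= 833
Total weight = 13
Weighted avg = 833/13
= 64.08

64.08


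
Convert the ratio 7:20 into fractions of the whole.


Total parts = 7 + 20 = 27
First part: 7/27 = 7/27
Second part: 20/27 = 20/27
= 7/27 and 20/27

7/27 and 20/27


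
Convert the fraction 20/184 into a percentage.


Percentage = (part / whole) × 100
= (20 / 184) × 100
≈ 10.87%

10.87%


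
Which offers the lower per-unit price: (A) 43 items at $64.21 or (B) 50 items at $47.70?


Deal A: $64.21/43 = $1.4933/unit
Deal B: $47.70/50 = $0.9540/unit
B is cheaper per unit
= Deal B

Deal B


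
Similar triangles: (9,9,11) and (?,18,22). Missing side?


Scale factor = 18/9 = 2
Missing side = 9 × 2
= 18.0

18.0


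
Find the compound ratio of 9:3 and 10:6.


Compound ratio = (9×10) : (3×6)
= 90:18
GCD = 18
= 5:1

5:1


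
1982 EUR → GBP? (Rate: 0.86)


Amount × rate = 1982 × 0.86
= 1704.52 GBP

1704.52 GBP


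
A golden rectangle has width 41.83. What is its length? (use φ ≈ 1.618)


φ = (1 + √5) / 2 ≈ 1.618
Length = width × φ = 41.83 × 1.618 = 67.68094
≈ 67.68

67.68


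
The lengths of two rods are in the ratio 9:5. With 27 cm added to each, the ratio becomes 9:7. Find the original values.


Let A = 9k, B = 5k.
(9k + 27) / (5k + 27) = 9/7
Cross-multiply: 7(9k + 27) = 9(5k + 27)
63k + 189 = 45k + 243
63k - 45k = 243 - 189
18k = 54
k = 54/18 = 3
A = 9×3 = 27, B = 5×3 = 15
= A = 27, B = 15

A = 27, B = 15


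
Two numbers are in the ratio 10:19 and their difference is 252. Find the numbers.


Let A = 10k, B = 19k.
19k - 10k = 252
9k = 252 → k = 252/9 = 28
A = 10×28 = 280, B = 19×28 = 532
= A = 280, B = 532

A = 280, B = 532


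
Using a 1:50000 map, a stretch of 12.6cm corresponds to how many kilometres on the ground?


Real distance = map distance × scale
= 12.6cm × 50000
= 630000 cm = 6300.0 m
= 6.300 km

6.300 km


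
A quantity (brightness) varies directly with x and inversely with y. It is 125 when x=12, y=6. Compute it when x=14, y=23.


z = k·x/y
Solve for k using the known point: k = z·y/x = 125×6/12 = 750/12 = 62.5000
Now evaluate at x=14, y=23:
z = k × 14 / 23 = (750 × 14) / (12 × 23) = 10500/276
≈ 38.0435

38.0435


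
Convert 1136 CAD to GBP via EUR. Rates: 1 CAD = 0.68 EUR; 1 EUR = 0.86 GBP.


Step 1: 1136 CAD × 0.68 = 772.48 EUR
Step 2: 772.48 EUR × 0.86 = 664.33 GBP
Implied rate CAD→GBP = 0.68 × 0.86 = 0.5848
= 664.33 GBP

664.33 GBP


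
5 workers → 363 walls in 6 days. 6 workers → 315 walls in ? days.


Days ∝ work / workers, so d₂ = d₁ × (m₁/m₂) × (w₂/w₁)
Workers factor (inverse): 5/6 ≈ 0.8333
Work factor (direct): 315/363 ≈ 0.8678
d₂ = 6 × 5/6 × 315/363 = (6 × 5 × 315) / (6 × 363) = 9450/2178
≈ 4.34 days

4.34 days


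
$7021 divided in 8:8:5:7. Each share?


Total parts = 8 + 8 + 5 + 7 = 28
Part 1: 7021 × 8/28 = 2006.00
Part 2: 7021 × 8/28 = 2006.00
Part 3: 7021 × 5/28 = 1253.75
Part 4: 7021 × 7/28 = 1755.25
= Part 1: $2006.00, Part 2: $2006.00, Part 3: $1253.75, Part 4: $1755.25

Part 1: $2006.00, Part 2: $2006.00, Part 3: $1253.75, Part 4: $1755.25


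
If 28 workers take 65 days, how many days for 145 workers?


Inverse proportion: x × y = constant
k = 28 × 65 = 1820
y₂ = k / 145 = 1820 / 145
= 12.55

12.55


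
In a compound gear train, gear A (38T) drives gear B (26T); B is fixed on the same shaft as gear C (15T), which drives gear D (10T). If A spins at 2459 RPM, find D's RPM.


Stage 1: RPM_B = RPM_A × t_A/t_B = 2459 × 38/26 = 93442/26 ≈ 3593.92
B and C share a shaft → RPM_C = RPM_B
Stage 2: RPM_D = RPM_C × t_C/t_D = RPM_A × (t_A×t_C)/(t_B×t_D)
Overall ratio = (38×15)/(26×10) = 570/260
RPM_D = 2459 × 570/260 = 1401630/260
≈ 5390.88 RPM

5390.88 RPM


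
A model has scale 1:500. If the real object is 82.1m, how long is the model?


Model size = real / scale
= 82.1 / 500
= 0.1642 m

0.1642 m


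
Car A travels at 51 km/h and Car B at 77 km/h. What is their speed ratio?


Ratio = 51:77
GCD = 1
Simplified = 51:77
Time ratio (same distance) = 77:51
Speed ratio = 51:77

51:77


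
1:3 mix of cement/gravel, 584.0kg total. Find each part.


Total parts = 1 + 3 = 4
cement: 584.0 × 1/4 = 146.0kg
gravel: 584.0 × 3/4 = 438.0kg
= 146.0kg and 438.0kg

146.0kg and 438.0kg


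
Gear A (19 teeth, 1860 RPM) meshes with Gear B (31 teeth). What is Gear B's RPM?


Gear ratio = 19:31 = 19:31
RPM_B = RPM_A × (teeth_A / teeth_B)
= 1860 × (19/31)
= 1140.0 RPM

1140.0 RPM


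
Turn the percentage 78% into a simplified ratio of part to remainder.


78% means 78 parts out of 100; remainder = 22
Part : remainder = 78:22
GCD = 2
= 39:11

39:11


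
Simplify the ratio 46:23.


GCD(46, 23) = 23
46/23 : 23/23
= 2:1

2:1


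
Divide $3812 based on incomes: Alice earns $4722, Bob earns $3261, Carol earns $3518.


Total income = 4722 + 3261 + 3518 = $11501
Alice: $3812 × 4722/11501 = $1565.10
Bob: $3812 × 3261/11501 = $1080.86
Carol: $3812 × 3518/11501 = $1166.04
= Alice: $1565.10, Bob: $1080.86, Carol: $1166.04

Alice: $1565.10, Bob: $1080.86, Carol: $1166.04


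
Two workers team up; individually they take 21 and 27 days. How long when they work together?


Rate of A = 1/21 per day
Rate of B = 1/27 per day
Combined rate = 1/21 + 1/27 = 48/567 ≈ 0.0847 per day
Days = 1 / combined rate = 567/48
≈ 11.81 days

11.81 days


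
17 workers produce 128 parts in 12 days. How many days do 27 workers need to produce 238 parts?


Days ∝ work / workers, so d₂ = d₁ × (m₁/m₂) × (w₂/w₁)
Workers factor (inverse): 17/27 ≈ 0.6296
Work factor (direct): 238/128 ≈ 1.8594
d₂ = 12 × 17/27 × 238/128 = (12 × 17 × 238) / (27 × 128) = 48552/3456
≈ 14.05 days

14.05 days


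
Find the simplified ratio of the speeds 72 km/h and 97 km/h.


Ratio = 72:97
GCD = 1
Simplified = 72:97
Time ratio (same distance) = 97:72
Speed ratio = 72:97

72:97


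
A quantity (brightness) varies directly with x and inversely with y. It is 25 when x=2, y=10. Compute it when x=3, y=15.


z = k·x/y
Solve for k using the known point: k = z·y/x = 25×10/2 = 250/2 = 125.0000
Now evaluate at x=3, y=15:
z = k × 3 / 15 = (250 × 3) / (2 × 15) = 750/30
= 25.0000

25.0000


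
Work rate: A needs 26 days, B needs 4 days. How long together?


Rate of A = 1/26 per day
Rate of B = 1/4 per day
Combined rate = 1/26 + 1/4 = 30/104 ≈ 0.2885 per day
Days = 1 / combined rate = 104/30
≈ 3.47 days

3.47 days


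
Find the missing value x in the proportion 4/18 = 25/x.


Cross multiply: 4 × x = 18 × 25
4x = 450
x = 450 / 4
= 112.50

112.50


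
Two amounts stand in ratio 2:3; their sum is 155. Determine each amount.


Let A = 2k, B = 3k.
2k + 3k = 155
5k = 155 → k = 155/5 = 31
A = 2×31 = 62, B = 3×31 = 93
= A = 62, B = 93

A = 62, B = 93


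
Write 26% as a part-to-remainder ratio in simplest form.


26% means 26 parts out of 100; remainder = 74
Part : remainder = 26:74
GCD = 2
= 13:37

13:37


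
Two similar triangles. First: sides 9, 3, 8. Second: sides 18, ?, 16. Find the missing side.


Scale factor = 18/9 = 2
Missing side = 3 × 2
= 6.0

6.0


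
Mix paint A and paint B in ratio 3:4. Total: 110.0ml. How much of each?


Total parts = 3 + 4 = 7
paint A: 110.0 × 3/7 = 47.1ml
paint B: 110.0 × 4/7 = 62.9ml
= 47.1ml and 62.9ml

47.1ml and 62.9ml


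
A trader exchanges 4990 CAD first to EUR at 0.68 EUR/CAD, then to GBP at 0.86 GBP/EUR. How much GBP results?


Step 1: 4990 CAD × 0.68 = 3393.20 EUR
Step 2: 3393.20 EUR × 0.86 = 2918.15 GBP
Implied rate CAD→GBP = 0.68 × 0.86 = 0.5848
= 2918.15 GBP

2918.15 GBP


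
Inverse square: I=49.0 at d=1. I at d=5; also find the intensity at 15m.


I₁d₁² = I₂d₂²
I at 5m = 49.0 × (1/5)² = 49.0 × 1/25 = 49/25 = 1.9600
I at 15m = 49.0 × (1/15)² = 49.0 × 1/225 = 49/225 ≈ 0.2178
= 1.9600 and 0.2178

1.9600 and 0.2178


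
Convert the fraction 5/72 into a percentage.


Percentage = (part / whole) × 100
= (5 / 72) × 100
≈ 6.94%

6.94%


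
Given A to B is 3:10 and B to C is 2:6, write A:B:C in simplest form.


Match B: multiply A:B by 2 → 6:20
Multiply B:C by 10 → 20:60
Combined: 6:20:60
GCD = 2
= 3:10:30

3:10:30


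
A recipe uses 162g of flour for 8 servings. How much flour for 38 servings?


Direct proportion: y/x = constant
k = 162/8 = 20.2500
y₂ = k × 38 = 162 × 38 / 8 = 6156/8
= 769.50

769.50


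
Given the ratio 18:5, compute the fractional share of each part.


Total parts = 18 + 5 = 23
First part: 18/23 = 18/23
Second part: 5/23 = 5/23
= 18/23 and 5/23

18/23 and 5/23


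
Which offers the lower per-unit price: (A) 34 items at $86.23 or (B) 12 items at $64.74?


Deal A: $86.23/34 = $2.5362/unit
Deal B: $64.74/12 = $5.3950/unit
A is cheaper per unit
= Deal A

Deal A


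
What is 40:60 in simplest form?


GCD(40, 60) = 20
40/20 : 60/20
= 2:3

2:3


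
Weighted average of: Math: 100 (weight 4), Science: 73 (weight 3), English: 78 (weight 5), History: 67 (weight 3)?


Numerator = 100×4 + 73×3 + 78×5 + 67×3
= 400 + 219 + 390 + 201
= 1210
Total weight = 15
Weighted avg = 1210/15
= 80.67

80.67


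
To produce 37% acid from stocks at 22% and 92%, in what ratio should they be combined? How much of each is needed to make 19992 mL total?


Let x parts of 22% mix with y parts of 92%.
22x + 92y = 37(x + y)
22x + 92y = 37x + 37y
x(22 - 37) = y(37 - 92)
x/y = (92 - 37)/(37 - 22) = 55/15
Simplify: 11:3
Total parts = 14; one part = 19992/14 = 1428.00 mL
22% solution: 11×1428.00 = 15708.00 mL
92% solution: 3×1428.00 = 4284.00 mL
= ratio 11:3; 15708.00 mL and 4284.00 mL

ratio 11:3; 15708.00 mL and 4284.00 mL


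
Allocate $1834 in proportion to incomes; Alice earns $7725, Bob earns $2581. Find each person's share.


Total income = 7725 + 2581 = $10306
Alice: $1834 × 7725/10306 = $1374.70
Bob: $1834 × 2581/10306 = $459.30
= Alice: $1374.70, Bob: $459.30

Alice: $1374.70, Bob: $459.30


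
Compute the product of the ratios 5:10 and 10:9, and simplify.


Compound ratio = (5×10) : (10×9)
= 50:90
GCD = 10
= 5:9

5:9


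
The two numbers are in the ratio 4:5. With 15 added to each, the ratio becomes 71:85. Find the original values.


Let A = 4k, B = 5k.
(4k + 15) / (5k + 15) = 71/85
Cross-multiply: 85(4k + 15) = 71(5k + 15)
340k + 1275 = 355k + 1065
340k - 355k = 1065 - 1275
-15k = -210
k = -210/-15 = 14
A = 4×14 = 56, B = 5×14 = 70
= A = 56, B = 70

A = 56, B = 70


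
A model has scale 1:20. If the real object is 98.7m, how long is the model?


Model size = real / scale
= 98.7 / 20
= 4.9350 m

4.9350 m


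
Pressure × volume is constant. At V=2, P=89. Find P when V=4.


Inverse proportion: x × y = constant
k = 2 × 89 = 178
y₂ = k / 4 = 178 / 4
= 44.50

44.50


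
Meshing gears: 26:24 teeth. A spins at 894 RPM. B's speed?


Gear ratio = 26:24 = 13:12
RPM_B = RPM_A × (teeth_A / teeth_B)
= 894 × (26/24)
= 968.5 RPM

968.5 RPM


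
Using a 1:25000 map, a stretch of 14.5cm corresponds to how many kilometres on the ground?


Real distance = map distance × scale
= 14.5cm × 25000
= 362500 cm = 3625.0 m
= 3.625 km

3.625 km


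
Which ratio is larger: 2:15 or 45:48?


2/15 = 0.1333
45/48 = 0.9375
0.1333 < 0.9375, so 2:15 is less
= 45:48

45:48


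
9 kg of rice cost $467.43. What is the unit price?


Unit rate = total / quantity
= 467.43 / 9
= $51.94 per unit

$51.94 per unit


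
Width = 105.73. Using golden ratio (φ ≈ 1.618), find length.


φ = (1 + √5) / 2 ≈ 1.618
Length = width × φ = 105.73 × 1.618 = 171.07114
≈ 171.07

171.07


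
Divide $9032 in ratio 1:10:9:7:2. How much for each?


Total parts = 1 + 10 + 9 + 7 + 2 = 29
Part 1: 9032 × 1/29 = 311.45
Part 2: 9032 × 10/29 = 3114.48
Part 3: 9032 × 9/29 = 2803.03
Part 4: 9032 × 7/29 = 2180.14
Part 5: 9032 × 2/29 = 622.90
= Part 1: $311.45, Part 2: $3114.48, Part 3: $2803.03, Part 4: $2180.14, Part 5: $622.90

Part 1: $311.45, Part 2: $3114.48, Part 3: $2803.03, Part 4: $2180.14, Part 5: $622.90


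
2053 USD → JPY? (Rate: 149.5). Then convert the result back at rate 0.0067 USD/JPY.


Amount × rate = 2053 × 149.5 = 306923.50 JPY
Round-trip: 306923.50 × 0.0067 = 2056.39 USD
= 306923.50 JPY, then 2056.39 USD

306923.50 JPY, then 2056.39 USD


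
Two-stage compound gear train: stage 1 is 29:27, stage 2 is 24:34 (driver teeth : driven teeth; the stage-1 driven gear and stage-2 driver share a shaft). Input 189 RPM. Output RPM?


Stage 1: RPM_B = RPM_A × t_A/t_B = 189 × 29/27 = 5481/27 = 203.00
B and C share a shaft → RPM_C = RPM_B
Stage 2: RPM_D = RPM_C × t_C/t_D = RPM_A × (t_A×t_C)/(t_B×t_D)
Overall ratio = (29×24)/(27×34) = 696/918
RPM_D = 189 × 696/918 = 131544/918
≈ 143.29 RPM

143.29 RPM


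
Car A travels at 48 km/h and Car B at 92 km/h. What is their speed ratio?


Ratio = 48:92
GCD = 4
Simplified = 12:23
Time ratio (same distance) = 23:12
Speed ratio = 12:23

12:23


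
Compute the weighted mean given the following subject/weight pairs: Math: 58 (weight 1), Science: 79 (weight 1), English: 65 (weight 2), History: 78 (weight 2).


Numerator = 58×1 + 79×1 + 65×2 + 78×2
= 58 + 79 + 130 + 156
= 423
Total weight = 6
Weighted avg = 423/6
= 70.50

70.50


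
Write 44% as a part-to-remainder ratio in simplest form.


44% means 44 parts out of 100; remainder = 56
Part : remainder = 44:56
GCD = 4
= 11:14

11:14


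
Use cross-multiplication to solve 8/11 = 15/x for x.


Cross multiply: 8 × x = 11 × 15
8x = 165
x = 165 / 8
= 20.63

20.63


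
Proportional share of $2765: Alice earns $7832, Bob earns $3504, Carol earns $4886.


Total income = 7832 + 3504 + 4886 = $16222
Alice: $2765 × 7832/16222 = $1334.95
Bob: $2765 × 3504/16222 = $597.25
Carol: $2765 × 4886/16222 = $832.81
= Alice: $1334.95, Bob: $597.25, Carol: $832.81

Alice: $1334.95, Bob: $597.25, Carol: $832.81


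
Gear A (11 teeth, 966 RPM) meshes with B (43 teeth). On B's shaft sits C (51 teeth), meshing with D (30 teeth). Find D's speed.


Stage 1: RPM_B = RPM_A × t_A/t_B = 966 × 11/43 = 10626/43 ≈ 247.12
B and C share a shaft → RPM_C = RPM_B
Stage 2: RPM_D = RPM_C × t_C/t_D = RPM_A × (t_A×t_C)/(t_B×t_D)
Overall ratio = (11×51)/(43×30) = 561/1290
RPM_D = 966 × 561/1290 = 541926/1290
≈ 420.10 RPM

420.10 RPM


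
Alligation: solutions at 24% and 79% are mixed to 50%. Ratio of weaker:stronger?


Let x parts of 24% mix with y parts of 79%.
24x + 79y = 50(x + y)
24x + 79y = 50x + 50y
x(24 - 50) = y(50 - 79)
x/y = (79 - 50)/(50 - 24) = 29/26
Simplify: 29:26
= 29:26

29:26


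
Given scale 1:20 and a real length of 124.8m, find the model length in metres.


Model size = real / scale
= 124.8 / 20
= 6.2400 m

6.2400 m


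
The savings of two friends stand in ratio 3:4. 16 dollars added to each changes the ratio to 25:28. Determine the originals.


Let A = 3k, B = 4k.
(3k + 16) / (4k + 16) = 25/28
Cross-multiply: 28(3k + 16) = 25(4k + 16)
84k + 448 = 100k + 400
84k - 100k = 400 - 448
-16k = -48
k = -48/-16 = 3
A = 3×3 = 9, B = 4×3 = 12
= A = 9, B = 12

A = 9, B = 12


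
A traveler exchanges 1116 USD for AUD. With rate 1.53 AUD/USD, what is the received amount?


Amount × rate = 1116 × 1.53
= 1707.48 AUD

1707.48 AUD


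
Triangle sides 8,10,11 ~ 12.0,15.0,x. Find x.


Scale factor = 12.0/8 = 1.5
Missing side = 11 × 1.5
= 16.5

16.5


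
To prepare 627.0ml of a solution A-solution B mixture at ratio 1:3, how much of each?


Total parts = 1 + 3 = 4
solution A: 627.0 × 1/4 = 156.8ml
solution B: 627.0 × 3/4 = 470.3ml
= 156.8ml and 470.3ml

156.8ml and 470.3ml


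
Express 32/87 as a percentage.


Percentage = (part / whole) × 100
= (32 / 87) × 100
≈ 36.78%

36.78%


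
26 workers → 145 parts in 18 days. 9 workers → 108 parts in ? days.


Days ∝ work / workers, so d₂ = d₁ × (m₁/m₂) × (w₂/w₁)
Workers factor (inverse): 26/9 ≈ 2.8889
Work factor (direct): 108/145 ≈ 0.7448
d₂ = 18 × 26/9 × 108/145 = (18 × 26 × 108) / (9 × 145) = 50544/1305
≈ 38.73 days

38.73 days


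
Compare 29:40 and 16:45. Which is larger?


29/40 = 0.7250
16/45 = 0.3556
0.7250 > 0.3556, so 29:40 is greater
= 29:40

29:40


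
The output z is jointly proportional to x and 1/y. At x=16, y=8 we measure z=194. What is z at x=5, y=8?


z = k·x/y
Solve for k using the known point: k = z·y/x = 194×8/16 = 1552/16 = 97.0000
Now evaluate at x=5, y=8:
z = k × 5 / 8 = (1552 × 5) / (16 × 8) = 7760/128
= 60.6250

60.6250


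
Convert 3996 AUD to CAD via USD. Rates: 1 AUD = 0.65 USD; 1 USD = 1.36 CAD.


Step 1: 3996 AUD × 0.65 = 2597.40 USD
Step 2: 2597.40 USD × 1.36 = 3532.46 CAD
Implied rate AUD→CAD = 0.65 × 1.36 = 0.8840
= 3532.46 CAD

3532.46 CAD


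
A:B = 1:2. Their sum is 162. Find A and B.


Let A = 1k, B = 2k.
1k + 2k = 162
3k = 162 → k = 162/3 = 54
A = 1×54 = 54, B = 2×54 = 108
= A = 54, B = 108

A = 54, B = 108


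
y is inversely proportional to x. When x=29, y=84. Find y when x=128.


Inverse proportion: x × y = constant
k = 29 × 84 = 2436
y₂ = k / 128 = 2436 / 128
= 19.03

19.03


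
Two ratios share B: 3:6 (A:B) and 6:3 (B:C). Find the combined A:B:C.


Match B: multiply A:B by 6 → 18:36
Multiply B:C by 6 → 36:18
Combined: 18:36:18
GCD = 18
= 1:2:1

1:2:1


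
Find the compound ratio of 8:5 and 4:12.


Compound ratio = (8×4) : (5×12)
= 32:60
GCD = 4
= 8:15

8:15


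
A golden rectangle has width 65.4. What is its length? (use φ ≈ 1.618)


φ = (1 + √5) / 2 ≈ 1.618
Length = width × φ = 65.4 × 1.618 = 105.8172
≈ 105.82

105.82


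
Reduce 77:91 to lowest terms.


GCD(77, 91) = 7
77/7 : 91/7
= 11:13

11:13


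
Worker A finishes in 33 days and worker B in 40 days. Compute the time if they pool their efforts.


Rate of A = 1/33 per day
Rate of B = 1/40 per day
Combined rate = 1/33 + 1/40 = 73/1320 ≈ 0.0553 per day
Days = 1 / combined rate = 1320/73
≈ 18.08 days

18.08 days


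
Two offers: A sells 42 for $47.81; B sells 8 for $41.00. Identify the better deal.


Deal A: $47.81/42 = $1.1383/unit
Deal B: $41.00/8 = $5.1250/unit
A is cheaper per unit
= Deal A

Deal A


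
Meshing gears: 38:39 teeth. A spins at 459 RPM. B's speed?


Gear ratio = 38:39 = 38:39
RPM_B = RPM_A × (teeth_A / teeth_B)
= 459 × (38/39)
= 447.2 RPM

447.2 RPM


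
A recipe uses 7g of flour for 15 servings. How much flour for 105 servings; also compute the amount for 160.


Direct proportion: y/x = constant
k = 7/15 ≈ 0.4667
y at x=105: k × 105 = 7 × 105 / 15 = 735/15 = 49.00
y at x=160: k × 160 = 7 × 160 / 15 = 1120/15 ≈ 74.67
= 49.00 and 74.67

49.00 and 74.67


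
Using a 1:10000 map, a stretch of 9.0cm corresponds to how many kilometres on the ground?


Real distance = map distance × scale
= 9.0cm × 10000
= 90000 cm = 900.0 m
= 0.900 km

0.900 km


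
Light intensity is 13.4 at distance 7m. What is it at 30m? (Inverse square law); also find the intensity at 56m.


I₁d₁² = I₂d₂²
I at 30m = 13.4 × (7/30)² = 13.4 × 49/900 = 656.6/900 ≈ 0.7296
I at 56m = 13.4 × (7/56)² = 13.4 × 49/3136 = 656.6/3136 ≈ 0.2094
= 0.7296 and 0.2094

0.7296 and 0.2094


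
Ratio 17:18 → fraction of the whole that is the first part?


Total parts = 17 + 18 = 35
First part: 17/35 = 17/35
= 17/35

17/35


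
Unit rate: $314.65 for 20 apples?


Unit rate = total / quantity
= 314.65 / 20
= $15.73 per unit

$15.73 per unit


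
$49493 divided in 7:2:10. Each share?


Total parts = 7 + 2 + 10 = 19
Part 1: 49493 × 7/19 = 18234.26
Part 2: 49493 × 2/19 = 5209.79
Part 3: 49493 × 10/19 = 26048.95
= Part 1: $18234.26, Part 2: $5209.79, Part 3: $26048.95

Part 1: $18234.26, Part 2: $5209.79, Part 3: $26048.95


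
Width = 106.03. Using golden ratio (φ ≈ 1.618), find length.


φ = (1 + √5) / 2 ≈ 1.618
Length = width × φ = 106.03 × 1.618 = 171.55654
≈ 171.56

171.56


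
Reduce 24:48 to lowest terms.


GCD(24, 48) = 24
24/24 : 48/24
= 1:2

1:2


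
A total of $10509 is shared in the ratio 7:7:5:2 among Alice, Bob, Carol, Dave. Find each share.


Total parts = 7 + 7 + 5 + 2 = 21
Alice: 10509 × 7/21 = 3503.00
Bob: 10509 × 7/21 = 3503.00
Carol: 10509 × 5/21 = 2502.14
Dave: 10509 × 2/21 = 1000.86
= Alice: $3503.00, Bob: $3503.00, Carol: $2502.14, Dave: $1000.86

Alice: $3503.00, Bob: $3503.00, Carol: $2502.14, Dave: $1000.86


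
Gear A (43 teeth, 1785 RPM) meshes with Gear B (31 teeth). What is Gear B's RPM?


Gear ratio = 43:31 = 43:31
RPM_B = RPM_A × (teeth_A / teeth_B)
= 1785 × (43/31)
= 2476.0 RPM

2476.0 RPM


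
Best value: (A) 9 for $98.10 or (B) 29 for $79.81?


Deal A: $98.10/9 = $10.9000/unit
Deal B: $79.81/29 = $2.7521/unit
B is cheaper per unit
= Deal B

Deal B


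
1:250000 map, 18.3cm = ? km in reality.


Real distance = map distance × scale
= 18.3cm × 250000
= 4575000 cm = 45750.0 m
= 45.750 km

45.750 km


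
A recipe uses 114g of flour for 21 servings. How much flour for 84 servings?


Direct proportion: y/x = constant
k = 114/21 ≈ 5.4286
y₂ = k × 84 = 114 × 84 / 21 = 9576/21
= 456.00

456.00


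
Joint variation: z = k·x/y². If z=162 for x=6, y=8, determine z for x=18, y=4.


z = k·x/y²
Solve for k using the known point: k = z·y²/x = 162×64/6 = 10368/6 = 1728.0000
Now evaluate at x=18, y=4:
z = k × 18 / 16 = (10368 × 18) / (6 × 16) = 186624/96
= 1944.0000

1944.0000


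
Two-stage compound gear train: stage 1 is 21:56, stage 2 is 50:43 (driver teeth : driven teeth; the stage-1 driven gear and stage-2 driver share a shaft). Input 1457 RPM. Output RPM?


Stage 1: RPM_B = RPM_A × t_A/t_B = 1457 × 21/56 = 30597/56 ≈ 546.38
B and C share a shaft → RPM_C = RPM_B
Stage 2: RPM_D = RPM_C × t_C/t_D = RPM_A × (t_A×t_C)/(t_B×t_D)
Overall ratio = (21×50)/(56×43) = 1050/2408
RPM_D = 1457 × 1050/2408 = 1529850/2408
≈ 635.32 RPM

635.32 RPM


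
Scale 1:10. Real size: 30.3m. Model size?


Model size = real / scale
= 30.3 / 10
= 3.0300 m

3.0300 m


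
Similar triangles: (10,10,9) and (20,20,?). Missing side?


Scale factor = 20/10 = 2
Missing side = 9 × 2
= 18.0

18.0


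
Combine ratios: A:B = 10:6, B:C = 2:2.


Match B: multiply A:B by 2 → 20:12
Multiply B:C by 6 → 12:12
Combined: 20:12:12
GCD = 4
= 5:3:3

5:3:3


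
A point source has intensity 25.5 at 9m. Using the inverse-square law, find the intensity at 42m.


I₁d₁² = I₂d₂²
I₂ = I₁ × (d₁/d₂)²
= 25.5 × (9/42)²
= 25.5 × 81/1764
= 2065.5/1764
≈ 1.1709

1.1709


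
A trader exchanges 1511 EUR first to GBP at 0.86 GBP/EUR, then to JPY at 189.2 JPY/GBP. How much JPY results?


Step 1: 1511 EUR × 0.86 = 1299.46 GBP
Step 2: 1299.46 GBP × 189.2 = 245857.83 JPY
Implied rate EUR→JPY = 0.86 × 189.2 = 162.7120
= 245857.83 JPY

245857.83 JPY


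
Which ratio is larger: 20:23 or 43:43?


20/23 = 0.8696
43/43 = 1.0000
0.8696 < 1.0000, so 20:23 is less
= 43:43

43:43


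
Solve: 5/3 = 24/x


Cross multiply: 5 × x = 3 × 24
5x = 72
x = 72 / 5
= 14.40

14.40


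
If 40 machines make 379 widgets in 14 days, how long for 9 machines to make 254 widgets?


Days ∝ work / workers, so d₂ = d₁ × (m₁/m₂) × (w₂/w₁)
Workers factor (inverse): 40/9 ≈ 4.4444
Work factor (direct): 254/379 ≈ 0.6702
d₂ = 14 × 40/9 × 254/379 = (14 × 40 × 254) / (9 × 379) = 142240/3411
≈ 41.70 days

41.70 days


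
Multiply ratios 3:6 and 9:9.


Compound ratio = (3×9) : (6×9)
= 27:54
GCD = 27
= 1:2

1:2


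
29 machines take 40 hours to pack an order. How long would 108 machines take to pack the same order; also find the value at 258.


Inverse proportion: x × y = constant
k = 29 × 40 = 1160
At x=108: k/108 = 10.74
At x=258: k/258 = 4.50
= 10.74 and 4.50

10.74 and 4.50


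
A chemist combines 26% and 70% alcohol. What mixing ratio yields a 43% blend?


Let x parts of 26% mix with y parts of 70%.
26x + 70y = 43(x + y)
26x + 70y = 43x + 43y
x(26 - 43) = y(43 - 70)
x/y = (70 - 43)/(43 - 26) = 27/17
Simplify: 27:17
= 27:17

27:17


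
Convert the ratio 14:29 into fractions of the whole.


Total parts = 14 + 29 = 43
First part: 14/43 = 14/43
Second part: 29/43 = 29/43
= 14/43 and 29/43

14/43 and 29/43


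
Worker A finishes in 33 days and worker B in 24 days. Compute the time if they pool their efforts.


Rate of A = 1/33 per day
Rate of B = 1/24 per day
Combined rate = 1/33 + 1/24 = 57/792 ≈ 0.0720 per day
Days = 1 / combined rate = 792/57
≈ 13.89 days

13.89 days


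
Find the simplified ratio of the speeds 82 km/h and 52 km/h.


Ratio = 82:52
GCD = 2
Simplified = 41:26
Time ratio (same distance) = 26:41
Speed ratio = 41:26

41:26


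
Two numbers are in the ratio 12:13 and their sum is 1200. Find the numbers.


Let A = 12k, B = 13k.
12k + 13k = 1200
25k = 1200 → k = 1200/25 = 48
A = 12×48 = 576, B = 13×48 = 624
= A = 576, B = 624

A = 576, B = 624


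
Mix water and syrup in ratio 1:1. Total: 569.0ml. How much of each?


Total parts = 1 + 1 = 2
water: 569.0 × 1/2 = 284.5ml
syrup: 569.0 × 1/2 = 284.5ml
= 284.5ml and 284.5ml

284.5ml and 284.5ml


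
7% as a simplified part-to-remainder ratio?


7% means 7 parts out of 100; remainder = 93
Part : remainder = 7:93
GCD = 1
= 7:93

7:93


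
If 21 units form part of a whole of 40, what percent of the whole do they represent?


Percentage = (part / whole) × 100
= (21 / 40) × 100
= 52.50%

52.50%


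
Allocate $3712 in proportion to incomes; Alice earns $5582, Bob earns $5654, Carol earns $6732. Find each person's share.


Total income = 5582 + 5654 + 6732 = $17968
Alice: $3712 × 5582/17968 = $1153.18
Bob: $3712 × 5654/17968 = $1168.06
Carol: $3712 × 6732/17968 = $1390.76
= Alice: $1153.18, Bob: $1168.06, Carol: $1390.76

Alice: $1153.18, Bob: $1168.06, Carol: $1390.76


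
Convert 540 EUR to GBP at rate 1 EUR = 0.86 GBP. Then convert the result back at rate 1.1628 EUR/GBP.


Amount × rate = 540 × 0.86 = 464.40 GBP
Round-trip: 464.40 × 1.1628 = 540.00 EUR
= 464.40 GBP, then 540.00 EUR

464.40 GBP, then 540.00 EUR


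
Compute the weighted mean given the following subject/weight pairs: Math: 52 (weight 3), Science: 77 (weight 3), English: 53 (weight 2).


Numerator = 52×3 + 77×3 + 53×2
= 156 + 231 + 106
= 493
Total weight = 8
Weighted avg = 493/8
= 61.63

61.63


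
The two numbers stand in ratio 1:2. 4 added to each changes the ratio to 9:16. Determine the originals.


Let A = 1k, B = 2k.
(1k + 4) / (2k + 4) = 9/16
Cross-multiply: 16(1k + 4) = 9(2k + 4)
16k + 64 = 18k + 36
16k - 18k = 36 - 64
-2k = -28
k = -28/-2 = 14
A = 1×14 = 14, B = 2×14 = 28
= A = 14, B = 28

A = 14, B = 28


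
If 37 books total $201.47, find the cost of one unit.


Unit rate = total / quantity
= 201.47 / 37
= $5.45 per unit

$5.45 per unit


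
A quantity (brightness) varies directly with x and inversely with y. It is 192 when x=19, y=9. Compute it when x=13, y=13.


z = k·x/y
Solve for k using the known point: k = z·y/x = 192×9/19 = 1728/19 ≈ 90.9474
Now evaluate at x=13, y=13:
z = k × 13 / 13 = (1728 × 13) / (19 × 13) = 22464/247
≈ 90.9474

90.9474


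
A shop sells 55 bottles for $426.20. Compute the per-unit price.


Unit rate = total / quantity
= 426.20 / 55
= $7.75 per unit

$7.75 per unit


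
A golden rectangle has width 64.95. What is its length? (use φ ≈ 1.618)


φ = (1 + √5) / 2 ≈ 1.618
Length = width × φ = 64.95 × 1.618 = 105.0891
≈ 105.09

105.09


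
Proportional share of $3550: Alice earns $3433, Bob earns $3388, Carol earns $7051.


Total income = 3433 + 3388 + 7051 = $13872
Alice: $3550 × 3433/13872 = $878.54
Bob: $3550 × 3388/13872 = $867.03
Carol: $3550 × 7051/13872 = $1804.43
= Alice: $878.54, Bob: $867.03, Carol: $1804.43

Alice: $878.54, Bob: $867.03, Carol: $1804.43


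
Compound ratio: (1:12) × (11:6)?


Compound ratio = (1×11) : (12×6)
= 11:72
GCD = 1
= 11:72

11:72


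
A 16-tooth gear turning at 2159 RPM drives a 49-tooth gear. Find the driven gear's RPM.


Gear ratio = 16:49 = 16:49
RPM_B = RPM_A × (teeth_A / teeth_B)
= 2159 × (16/49)
= 705.0 RPM

705.0 RPM


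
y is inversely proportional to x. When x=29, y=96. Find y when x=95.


Inverse proportion: x × y = constant
k = 29 × 96 = 2784
y₂ = k / 95 = 2784 / 95
= 29.31

29.31


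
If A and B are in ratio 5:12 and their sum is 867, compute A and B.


Let A = 5k, B = 12k.
5k + 12k = 867
17k = 867 → k = 867/17 = 51
A = 5×51 = 255, B = 12×51 = 612
= A = 255, B = 612

A = 255, B = 612


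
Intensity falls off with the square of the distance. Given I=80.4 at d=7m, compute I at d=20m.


I₁d₁² = I₂d₂²
I₂ = I₁ × (d₁/d₂)²
= 80.4 × (7/20)²
= 80.4 × 49/400
= 3939.6/400
= 9.8490

9.8490


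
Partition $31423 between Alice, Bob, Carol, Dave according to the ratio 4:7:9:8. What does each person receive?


Total parts = 4 + 7 + 9 + 8 = 28
Alice: 31423 × 4/28 = 4489.00
Bob: 31423 × 7/28 = 7855.75
Carol: 31423 × 9/28 = 10100.25
Dave: 31423 × 8/28 = 8978.00
= Alice: $4489.00, Bob: $7855.75, Carol: $10100.25, Dave: $8978.00

Alice: $4489.00, Bob: $7855.75, Carol: $10100.25, Dave: $8978.00


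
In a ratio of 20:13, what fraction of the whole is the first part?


Total parts = 20 + 13 = 33
First part: 20/33 = 20/33
= 20/33

20/33


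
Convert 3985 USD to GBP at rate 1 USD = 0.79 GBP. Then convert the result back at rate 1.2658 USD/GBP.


Amount × rate = 3985 × 0.79 = 3148.15 GBP
Round-trip: 3148.15 × 1.2658 = 3984.93 USD
= 3148.15 GBP, then 3984.93 USD

3148.15 GBP, then 3984.93 USD


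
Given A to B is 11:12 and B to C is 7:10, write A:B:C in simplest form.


Match B: multiply A:B by 7 → 77:84
Multiply B:C by 12 → 84:120
Combined: 77:84:120
GCD = 1
= 77:84:120

77:84:120


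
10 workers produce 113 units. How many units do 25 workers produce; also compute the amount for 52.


Direct proportion: y/x = constant
k = 113/10 = 11.3000
y at x=25: k × 25 = 113 × 25 / 10 = 2825/10 = 282.50
y at x=52: k × 52 = 113 × 52 / 10 = 5876/10 = 587.60
= 282.50 and 587.60

282.50 and 587.60


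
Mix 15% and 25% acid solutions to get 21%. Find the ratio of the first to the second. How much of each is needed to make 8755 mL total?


Let x parts of 15% mix with y parts of 25%.
15x + 25y = 21(x + y)
15x + 25y = 21x + 21y
x(15 - 21) = y(21 - 25)
x/y = (25 - 21)/(21 - 15) = 4/6
Simplify: 2:3
Total parts = 5; one part = 8755/5 = 1751.00 mL
15% solution: 2×1751.00 = 3502.00 mL
25% solution: 3×1751.00 = 5253.00 mL
= ratio 2:3; 3502.00 mL and 5253.00 mL

ratio 2:3; 3502.00 mL and 5253.00 mL


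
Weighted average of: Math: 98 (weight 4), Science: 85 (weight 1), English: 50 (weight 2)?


Numerator = 98×4 + 85×1 + 50×2
= 392 + 85 + 100
= 577
Total weight = 7
Weighted avg = 577/7
= 82.43

82.43


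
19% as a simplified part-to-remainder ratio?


19% means 19 parts out of 100; remainder = 81
Part : remainder = 19:81
GCD = 1
= 19:81

19:81


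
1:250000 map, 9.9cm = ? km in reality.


Real distance = map distance × scale
= 9.9cm × 250000
= 2475000 cm = 24750.0 m
= 24.750 km

24.750 km


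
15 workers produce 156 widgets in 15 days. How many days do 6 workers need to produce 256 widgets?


Days ∝ work / workers, so d₂ = d₁ × (m₁/m₂) × (w₂/w₁)
Workers factor (inverse): 15/6 = 2.5000
Work factor (direct): 256/156 ≈ 1.6410
d₂ = 15 × 15/6 × 256/156 = (15 × 15 × 256) / (6 × 156) = 57600/936
≈ 61.54 days

61.54 days


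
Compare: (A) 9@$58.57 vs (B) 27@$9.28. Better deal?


Deal A: $58.57/9 = $6.5078/unit
Deal B: $9.28/27 = $0.3437/unit
B is cheaper per unit
= Deal B

Deal B


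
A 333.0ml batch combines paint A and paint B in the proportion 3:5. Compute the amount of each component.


Total parts = 3 + 5 = 8
paint A: 333.0 × 3/8 = 124.9ml
paint B: 333.0 × 5/8 = 208.1ml
= 124.9ml and 208.1ml

124.9ml and 208.1ml


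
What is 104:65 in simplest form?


GCD(104, 65) = 13
104/13 : 65/13
= 8:5

8:5


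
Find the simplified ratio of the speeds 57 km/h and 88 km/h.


Ratio = 57:88
GCD = 1
Simplified = 57:88
Time ratio (same distance) = 88:57
Speed ratio = 57:88

57:88


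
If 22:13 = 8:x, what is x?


Cross multiply: 22 × x = 13 × 8
22x = 104
x = 104 / 22
= 4.73

4.73


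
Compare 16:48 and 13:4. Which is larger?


16/48 = 0.3333
13/4 = 3.2500
0.3333 < 3.2500, so 16:48 is less
= 13:4

13:4


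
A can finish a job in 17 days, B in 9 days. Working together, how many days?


Rate of A = 1/17 per day
Rate of B = 1/9 per day
Combined rate = 1/17 + 1/9 = 26/153 ≈ 0.1699 per day
Days = 1 / combined rate = 153/26
≈ 5.88 days

5.88 days


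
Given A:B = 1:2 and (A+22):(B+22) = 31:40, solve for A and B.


Let A = 1k, B = 2k.
(1k + 22) / (2k + 22) = 31/40
Cross-multiply: 40(1k + 22) = 31(2k + 22)
40k + 880 = 62k + 682
40k - 62k = 682 - 880
-22k = -198
k = -198/-22 = 9
A = 1×9 = 9, B = 2×9 = 18
= A = 9, B = 18

A = 9, B = 18


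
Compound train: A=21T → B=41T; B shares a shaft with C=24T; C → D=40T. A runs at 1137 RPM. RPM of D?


Stage 1: RPM_B = RPM_A × t_A/t_B = 1137 × 21/41 = 23877/41 ≈ 582.37
B and C share a shaft → RPM_C = RPM_B
Stage 2: RPM_D = RPM_C × t_C/t_D = RPM_A × (t_A×t_C)/(t_B×t_D)
Overall ratio = (21×24)/(41×40) = 504/1640
RPM_D = 1137 × 504/1640 = 573048/1640
≈ 349.42 RPM

349.42 RPM


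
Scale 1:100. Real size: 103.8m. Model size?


Model size = real / scale
= 103.8 / 100
= 1.0380 m

1.0380 m


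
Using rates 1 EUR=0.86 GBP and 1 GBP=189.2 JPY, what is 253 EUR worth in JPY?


Step 1: 253 EUR × 0.86 = 217.58 GBP
Step 2: 217.58 GBP × 189.2 = 41166.14 JPY
Implied rate EUR→JPY = 0.86 × 189.2 = 162.7120
= 41166.14 JPY

41166.14 JPY


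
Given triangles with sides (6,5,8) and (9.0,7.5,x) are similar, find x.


Scale factor = 9.0/6 = 1.5
Missing side = 8 × 1.5
= 12.0

12.0


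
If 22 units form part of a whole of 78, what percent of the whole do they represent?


Percentage = (part / whole) × 100
= (22 / 78) × 100
≈ 28.21%

28.21%


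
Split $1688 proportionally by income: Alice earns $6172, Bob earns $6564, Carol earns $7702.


Total income = 6172 + 6564 + 7702 = $20438
Alice: $1688 × 6172/20438 = $509.75
Bob: $1688 × 6564/20438 = $542.13
Carol: $1688 × 7702/20438 = $636.12
= Alice: $509.75, Bob: $542.13, Carol: $636.12

Alice: $509.75, Bob: $542.13, Carol: $636.12


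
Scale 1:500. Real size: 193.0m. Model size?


Model size = real / scale
= 193.0 / 500
= 0.3860 m

0.3860 m


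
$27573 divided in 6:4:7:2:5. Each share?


Total parts = 6 + 4 + 7 + 2 + 5 = 24
Part 1: 27573 × 6/24 = 6893.25
Part 2: 27573 × 4/24 = 4595.50
Part 3: 27573 × 7/24 = 8042.13
Part 4: 27573 × 2/24 = 2297.75
Part 5: 27573 × 5/24 = 5744.38
= Part 1: $6893.25, Part 2: $4595.50, Part 3: $8042.13, Part 4: $2297.75, Part 5: $5744.38

Part 1: $6893.25, Part 2: $4595.50, Part 3: $8042.13, Part 4: $2297.75, Part 5: $5744.38
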